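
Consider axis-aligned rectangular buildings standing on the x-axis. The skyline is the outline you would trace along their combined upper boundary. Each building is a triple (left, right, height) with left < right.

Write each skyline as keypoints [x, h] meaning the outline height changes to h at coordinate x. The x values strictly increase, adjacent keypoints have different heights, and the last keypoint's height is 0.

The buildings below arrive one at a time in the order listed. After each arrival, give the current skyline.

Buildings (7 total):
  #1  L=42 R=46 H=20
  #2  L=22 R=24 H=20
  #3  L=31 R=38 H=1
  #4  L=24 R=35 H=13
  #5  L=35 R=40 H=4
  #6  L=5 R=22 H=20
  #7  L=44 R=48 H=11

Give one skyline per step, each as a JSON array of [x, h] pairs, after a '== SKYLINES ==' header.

== SKYLINES ==
[[42,20],[46,0]]
[[22,20],[24,0],[42,20],[46,0]]
[[22,20],[24,0],[31,1],[38,0],[42,20],[46,0]]
[[22,20],[24,13],[35,1],[38,0],[42,20],[46,0]]
[[22,20],[24,13],[35,4],[40,0],[42,20],[46,0]]
[[5,20],[24,13],[35,4],[40,0],[42,20],[46,0]]
[[5,20],[24,13],[35,4],[40,0],[42,20],[46,11],[48,0]]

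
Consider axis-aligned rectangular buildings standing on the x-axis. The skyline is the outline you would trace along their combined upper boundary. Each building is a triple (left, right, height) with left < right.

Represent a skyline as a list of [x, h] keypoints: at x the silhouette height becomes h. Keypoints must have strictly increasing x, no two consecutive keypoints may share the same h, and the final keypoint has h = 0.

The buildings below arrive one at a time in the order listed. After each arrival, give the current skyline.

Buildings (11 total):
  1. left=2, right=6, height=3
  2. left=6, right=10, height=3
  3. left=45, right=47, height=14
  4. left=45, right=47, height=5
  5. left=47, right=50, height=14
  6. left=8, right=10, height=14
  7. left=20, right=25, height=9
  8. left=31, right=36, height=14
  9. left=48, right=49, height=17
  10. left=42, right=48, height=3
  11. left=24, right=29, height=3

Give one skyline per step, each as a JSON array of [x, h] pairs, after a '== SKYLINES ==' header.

== SKYLINES ==
[[2,3],[6,0]]
[[2,3],[10,0]]
[[2,3],[10,0],[45,14],[47,0]]
[[2,3],[10,0],[45,14],[47,0]]
[[2,3],[10,0],[45,14],[50,0]]
[[2,3],[8,14],[10,0],[45,14],[50,0]]
[[2,3],[8,14],[10,0],[20,9],[25,0],[45,14],[50,0]]
[[2,3],[8,14],[10,0],[20,9],[25,0],[31,14],[36,0],[45,14],[50,0]]
[[2,3],[8,14],[10,0],[20,9],[25,0],[31,14],[36,0],[45,14],[48,17],[49,14],[50,0]]
[[2,3],[8,14],[10,0],[20,9],[25,0],[31,14],[36,0],[42,3],[45,14],[48,17],[49,14],[50,0]]
[[2,3],[8,14],[10,0],[20,9],[25,3],[29,0],[31,14],[36,0],[42,3],[45,14],[48,17],[49,14],[50,0]]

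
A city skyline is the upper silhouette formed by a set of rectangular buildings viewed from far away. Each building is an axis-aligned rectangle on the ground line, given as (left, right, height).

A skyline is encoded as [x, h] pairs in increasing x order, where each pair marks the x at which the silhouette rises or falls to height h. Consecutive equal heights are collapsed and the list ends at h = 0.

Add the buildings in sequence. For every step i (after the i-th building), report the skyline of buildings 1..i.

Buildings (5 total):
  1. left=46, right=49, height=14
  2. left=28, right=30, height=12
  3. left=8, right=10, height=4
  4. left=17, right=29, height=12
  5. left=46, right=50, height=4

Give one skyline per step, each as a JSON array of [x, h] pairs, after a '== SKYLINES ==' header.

== SKYLINES ==
[[46,14],[49,0]]
[[28,12],[30,0],[46,14],[49,0]]
[[8,4],[10,0],[28,12],[30,0],[46,14],[49,0]]
[[8,4],[10,0],[17,12],[30,0],[46,14],[49,0]]
[[8,4],[10,0],[17,12],[30,0],[46,14],[49,4],[50,0]]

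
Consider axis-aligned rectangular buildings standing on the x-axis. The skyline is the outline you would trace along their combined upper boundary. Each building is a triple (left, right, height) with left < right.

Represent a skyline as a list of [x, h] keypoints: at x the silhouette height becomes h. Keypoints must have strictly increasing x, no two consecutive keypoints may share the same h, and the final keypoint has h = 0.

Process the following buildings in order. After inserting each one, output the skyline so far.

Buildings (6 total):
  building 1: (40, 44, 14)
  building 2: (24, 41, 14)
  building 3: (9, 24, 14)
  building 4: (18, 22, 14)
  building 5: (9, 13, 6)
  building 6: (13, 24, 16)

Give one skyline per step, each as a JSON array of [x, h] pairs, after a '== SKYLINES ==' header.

== SKYLINES ==
[[40,14],[44,0]]
[[24,14],[44,0]]
[[9,14],[44,0]]
[[9,14],[44,0]]
[[9,14],[44,0]]
[[9,14],[13,16],[24,14],[44,0]]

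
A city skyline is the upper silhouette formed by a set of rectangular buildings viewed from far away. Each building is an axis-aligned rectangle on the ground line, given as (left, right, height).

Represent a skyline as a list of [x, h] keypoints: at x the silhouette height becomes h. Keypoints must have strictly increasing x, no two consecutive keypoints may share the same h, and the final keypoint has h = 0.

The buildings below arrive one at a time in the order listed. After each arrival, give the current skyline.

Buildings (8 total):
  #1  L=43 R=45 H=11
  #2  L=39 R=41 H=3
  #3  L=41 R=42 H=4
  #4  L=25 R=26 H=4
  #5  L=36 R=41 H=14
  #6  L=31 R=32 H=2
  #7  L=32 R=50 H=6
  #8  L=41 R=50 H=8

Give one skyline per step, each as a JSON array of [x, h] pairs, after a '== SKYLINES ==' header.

== SKYLINES ==
[[43,11],[45,0]]
[[39,3],[41,0],[43,11],[45,0]]
[[39,3],[41,4],[42,0],[43,11],[45,0]]
[[25,4],[26,0],[39,3],[41,4],[42,0],[43,11],[45,0]]
[[25,4],[26,0],[36,14],[41,4],[42,0],[43,11],[45,0]]
[[25,4],[26,0],[31,2],[32,0],[36,14],[41,4],[42,0],[43,11],[45,0]]
[[25,4],[26,0],[31,2],[32,6],[36,14],[41,6],[43,11],[45,6],[50,0]]
[[25,4],[26,0],[31,2],[32,6],[36,14],[41,8],[43,11],[45,8],[50,0]]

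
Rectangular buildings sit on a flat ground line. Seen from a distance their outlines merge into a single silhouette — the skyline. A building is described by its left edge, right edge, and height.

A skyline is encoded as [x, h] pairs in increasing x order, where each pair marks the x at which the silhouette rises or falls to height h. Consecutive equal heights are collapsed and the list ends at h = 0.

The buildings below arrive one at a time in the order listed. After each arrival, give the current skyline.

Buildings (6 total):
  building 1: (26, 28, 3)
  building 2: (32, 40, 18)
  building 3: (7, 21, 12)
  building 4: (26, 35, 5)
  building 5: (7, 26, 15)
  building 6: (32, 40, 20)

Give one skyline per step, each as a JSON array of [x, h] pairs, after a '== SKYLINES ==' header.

== SKYLINES ==
[[26,3],[28,0]]
[[26,3],[28,0],[32,18],[40,0]]
[[7,12],[21,0],[26,3],[28,0],[32,18],[40,0]]
[[7,12],[21,0],[26,5],[32,18],[40,0]]
[[7,15],[26,5],[32,18],[40,0]]
[[7,15],[26,5],[32,20],[40,0]]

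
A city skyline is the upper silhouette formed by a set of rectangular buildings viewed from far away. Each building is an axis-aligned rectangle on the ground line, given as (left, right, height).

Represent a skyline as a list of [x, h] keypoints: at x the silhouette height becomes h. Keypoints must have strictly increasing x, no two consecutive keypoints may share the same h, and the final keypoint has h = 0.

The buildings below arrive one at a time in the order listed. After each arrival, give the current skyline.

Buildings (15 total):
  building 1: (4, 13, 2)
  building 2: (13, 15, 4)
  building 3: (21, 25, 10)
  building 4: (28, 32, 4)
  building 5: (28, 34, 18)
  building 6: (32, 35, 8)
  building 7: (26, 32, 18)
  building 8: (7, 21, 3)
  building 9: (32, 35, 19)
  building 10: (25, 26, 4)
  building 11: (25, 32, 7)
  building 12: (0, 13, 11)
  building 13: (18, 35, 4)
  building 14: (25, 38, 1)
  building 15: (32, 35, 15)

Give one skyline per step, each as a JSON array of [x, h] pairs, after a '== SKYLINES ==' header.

== SKYLINES ==
[[4,2],[13,0]]
[[4,2],[13,4],[15,0]]
[[4,2],[13,4],[15,0],[21,10],[25,0]]
[[4,2],[13,4],[15,0],[21,10],[25,0],[28,4],[32,0]]
[[4,2],[13,4],[15,0],[21,10],[25,0],[28,18],[34,0]]
[[4,2],[13,4],[15,0],[21,10],[25,0],[28,18],[34,8],[35,0]]
[[4,2],[13,4],[15,0],[21,10],[25,0],[26,18],[34,8],[35,0]]
[[4,2],[7,3],[13,4],[15,3],[21,10],[25,0],[26,18],[34,8],[35,0]]
[[4,2],[7,3],[13,4],[15,3],[21,10],[25,0],[26,18],[32,19],[35,0]]
[[4,2],[7,3],[13,4],[15,3],[21,10],[25,4],[26,18],[32,19],[35,0]]
[[4,2],[7,3],[13,4],[15,3],[21,10],[25,7],[26,18],[32,19],[35,0]]
[[0,11],[13,4],[15,3],[21,10],[25,7],[26,18],[32,19],[35,0]]
[[0,11],[13,4],[15,3],[18,4],[21,10],[25,7],[26,18],[32,19],[35,0]]
[[0,11],[13,4],[15,3],[18,4],[21,10],[25,7],[26,18],[32,19],[35,1],[38,0]]
[[0,11],[13,4],[15,3],[18,4],[21,10],[25,7],[26,18],[32,19],[35,1],[38,0]]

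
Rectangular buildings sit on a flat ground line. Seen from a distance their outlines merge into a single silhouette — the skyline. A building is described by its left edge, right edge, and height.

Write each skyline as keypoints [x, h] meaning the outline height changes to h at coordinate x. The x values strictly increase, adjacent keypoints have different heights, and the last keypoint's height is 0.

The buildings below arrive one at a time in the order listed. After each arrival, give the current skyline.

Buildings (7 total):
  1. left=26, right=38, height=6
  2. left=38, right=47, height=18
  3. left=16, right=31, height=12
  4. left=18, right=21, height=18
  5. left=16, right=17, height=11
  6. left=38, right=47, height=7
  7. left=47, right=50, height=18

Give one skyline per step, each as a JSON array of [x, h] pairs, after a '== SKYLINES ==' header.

== SKYLINES ==
[[26,6],[38,0]]
[[26,6],[38,18],[47,0]]
[[16,12],[31,6],[38,18],[47,0]]
[[16,12],[18,18],[21,12],[31,6],[38,18],[47,0]]
[[16,12],[18,18],[21,12],[31,6],[38,18],[47,0]]
[[16,12],[18,18],[21,12],[31,6],[38,18],[47,0]]
[[16,12],[18,18],[21,12],[31,6],[38,18],[50,0]]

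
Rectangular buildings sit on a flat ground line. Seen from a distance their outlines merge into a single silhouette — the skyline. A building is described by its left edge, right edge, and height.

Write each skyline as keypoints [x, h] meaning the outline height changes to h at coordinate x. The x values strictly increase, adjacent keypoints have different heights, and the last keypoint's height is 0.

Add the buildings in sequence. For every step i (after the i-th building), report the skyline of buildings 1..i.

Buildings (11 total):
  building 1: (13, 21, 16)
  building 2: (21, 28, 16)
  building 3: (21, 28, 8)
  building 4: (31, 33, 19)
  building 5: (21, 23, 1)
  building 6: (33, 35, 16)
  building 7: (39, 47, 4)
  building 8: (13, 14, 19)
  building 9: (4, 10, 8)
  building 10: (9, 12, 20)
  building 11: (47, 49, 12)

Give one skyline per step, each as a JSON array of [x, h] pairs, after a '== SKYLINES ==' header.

== SKYLINES ==
[[13,16],[21,0]]
[[13,16],[28,0]]
[[13,16],[28,0]]
[[13,16],[28,0],[31,19],[33,0]]
[[13,16],[28,0],[31,19],[33,0]]
[[13,16],[28,0],[31,19],[33,16],[35,0]]
[[13,16],[28,0],[31,19],[33,16],[35,0],[39,4],[47,0]]
[[13,19],[14,16],[28,0],[31,19],[33,16],[35,0],[39,4],[47,0]]
[[4,8],[10,0],[13,19],[14,16],[28,0],[31,19],[33,16],[35,0],[39,4],[47,0]]
[[4,8],[9,20],[12,0],[13,19],[14,16],[28,0],[31,19],[33,16],[35,0],[39,4],[47,0]]
[[4,8],[9,20],[12,0],[13,19],[14,16],[28,0],[31,19],[33,16],[35,0],[39,4],[47,12],[49,0]]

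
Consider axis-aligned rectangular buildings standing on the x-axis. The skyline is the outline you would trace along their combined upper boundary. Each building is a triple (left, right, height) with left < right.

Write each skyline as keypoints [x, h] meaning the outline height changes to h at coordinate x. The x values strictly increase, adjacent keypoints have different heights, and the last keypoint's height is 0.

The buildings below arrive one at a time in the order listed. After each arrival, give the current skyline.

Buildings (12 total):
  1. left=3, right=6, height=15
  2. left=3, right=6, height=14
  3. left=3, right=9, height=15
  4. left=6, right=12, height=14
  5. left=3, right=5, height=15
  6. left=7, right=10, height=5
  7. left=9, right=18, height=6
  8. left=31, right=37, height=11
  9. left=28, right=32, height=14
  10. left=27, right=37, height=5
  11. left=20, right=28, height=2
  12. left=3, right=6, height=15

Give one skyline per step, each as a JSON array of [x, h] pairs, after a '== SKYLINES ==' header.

== SKYLINES ==
[[3,15],[6,0]]
[[3,15],[6,0]]
[[3,15],[9,0]]
[[3,15],[9,14],[12,0]]
[[3,15],[9,14],[12,0]]
[[3,15],[9,14],[12,0]]
[[3,15],[9,14],[12,6],[18,0]]
[[3,15],[9,14],[12,6],[18,0],[31,11],[37,0]]
[[3,15],[9,14],[12,6],[18,0],[28,14],[32,11],[37,0]]
[[3,15],[9,14],[12,6],[18,0],[27,5],[28,14],[32,11],[37,0]]
[[3,15],[9,14],[12,6],[18,0],[20,2],[27,5],[28,14],[32,11],[37,0]]
[[3,15],[9,14],[12,6],[18,0],[20,2],[27,5],[28,14],[32,11],[37,0]]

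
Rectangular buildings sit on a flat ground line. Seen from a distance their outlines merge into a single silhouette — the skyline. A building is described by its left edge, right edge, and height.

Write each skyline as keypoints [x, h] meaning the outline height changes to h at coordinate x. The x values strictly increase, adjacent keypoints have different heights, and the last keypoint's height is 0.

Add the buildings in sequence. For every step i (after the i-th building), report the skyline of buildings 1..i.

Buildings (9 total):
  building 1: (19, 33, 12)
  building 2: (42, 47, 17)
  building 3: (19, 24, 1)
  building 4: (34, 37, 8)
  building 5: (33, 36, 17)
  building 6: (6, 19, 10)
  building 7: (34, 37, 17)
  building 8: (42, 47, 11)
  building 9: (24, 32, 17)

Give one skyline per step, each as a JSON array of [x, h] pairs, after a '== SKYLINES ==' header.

== SKYLINES ==
[[19,12],[33,0]]
[[19,12],[33,0],[42,17],[47,0]]
[[19,12],[33,0],[42,17],[47,0]]
[[19,12],[33,0],[34,8],[37,0],[42,17],[47,0]]
[[19,12],[33,17],[36,8],[37,0],[42,17],[47,0]]
[[6,10],[19,12],[33,17],[36,8],[37,0],[42,17],[47,0]]
[[6,10],[19,12],[33,17],[37,0],[42,17],[47,0]]
[[6,10],[19,12],[33,17],[37,0],[42,17],[47,0]]
[[6,10],[19,12],[24,17],[32,12],[33,17],[37,0],[42,17],[47,0]]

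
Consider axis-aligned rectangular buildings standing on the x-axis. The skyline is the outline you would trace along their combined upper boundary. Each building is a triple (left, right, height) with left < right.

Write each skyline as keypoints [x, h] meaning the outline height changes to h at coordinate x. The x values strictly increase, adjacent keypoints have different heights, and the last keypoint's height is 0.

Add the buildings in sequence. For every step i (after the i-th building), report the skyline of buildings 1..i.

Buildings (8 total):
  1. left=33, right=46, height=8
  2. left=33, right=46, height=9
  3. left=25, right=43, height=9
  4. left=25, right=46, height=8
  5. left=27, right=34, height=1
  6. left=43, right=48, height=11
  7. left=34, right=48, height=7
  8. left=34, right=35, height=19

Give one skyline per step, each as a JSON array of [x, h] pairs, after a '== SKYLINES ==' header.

== SKYLINES ==
[[33,8],[46,0]]
[[33,9],[46,0]]
[[25,9],[46,0]]
[[25,9],[46,0]]
[[25,9],[46,0]]
[[25,9],[43,11],[48,0]]
[[25,9],[43,11],[48,0]]
[[25,9],[34,19],[35,9],[43,11],[48,0]]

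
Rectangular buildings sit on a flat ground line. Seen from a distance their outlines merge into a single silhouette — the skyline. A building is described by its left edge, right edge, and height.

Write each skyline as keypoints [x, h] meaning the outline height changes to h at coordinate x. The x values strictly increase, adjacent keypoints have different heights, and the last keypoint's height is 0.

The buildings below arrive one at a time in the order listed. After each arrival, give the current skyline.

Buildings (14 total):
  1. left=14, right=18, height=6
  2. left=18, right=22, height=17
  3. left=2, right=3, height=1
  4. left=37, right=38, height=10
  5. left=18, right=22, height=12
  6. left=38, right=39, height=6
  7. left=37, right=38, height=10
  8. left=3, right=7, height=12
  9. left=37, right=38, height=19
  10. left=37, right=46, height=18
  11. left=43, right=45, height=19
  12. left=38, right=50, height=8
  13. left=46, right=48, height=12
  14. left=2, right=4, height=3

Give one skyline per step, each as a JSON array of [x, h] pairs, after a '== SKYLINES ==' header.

== SKYLINES ==
[[14,6],[18,0]]
[[14,6],[18,17],[22,0]]
[[2,1],[3,0],[14,6],[18,17],[22,0]]
[[2,1],[3,0],[14,6],[18,17],[22,0],[37,10],[38,0]]
[[2,1],[3,0],[14,6],[18,17],[22,0],[37,10],[38,0]]
[[2,1],[3,0],[14,6],[18,17],[22,0],[37,10],[38,6],[39,0]]
[[2,1],[3,0],[14,6],[18,17],[22,0],[37,10],[38,6],[39,0]]
[[2,1],[3,12],[7,0],[14,6],[18,17],[22,0],[37,10],[38,6],[39,0]]
[[2,1],[3,12],[7,0],[14,6],[18,17],[22,0],[37,19],[38,6],[39,0]]
[[2,1],[3,12],[7,0],[14,6],[18,17],[22,0],[37,19],[38,18],[46,0]]
[[2,1],[3,12],[7,0],[14,6],[18,17],[22,0],[37,19],[38,18],[43,19],[45,18],[46,0]]
[[2,1],[3,12],[7,0],[14,6],[18,17],[22,0],[37,19],[38,18],[43,19],[45,18],[46,8],[50,0]]
[[2,1],[3,12],[7,0],[14,6],[18,17],[22,0],[37,19],[38,18],[43,19],[45,18],[46,12],[48,8],[50,0]]
[[2,3],[3,12],[7,0],[14,6],[18,17],[22,0],[37,19],[38,18],[43,19],[45,18],[46,12],[48,8],[50,0]]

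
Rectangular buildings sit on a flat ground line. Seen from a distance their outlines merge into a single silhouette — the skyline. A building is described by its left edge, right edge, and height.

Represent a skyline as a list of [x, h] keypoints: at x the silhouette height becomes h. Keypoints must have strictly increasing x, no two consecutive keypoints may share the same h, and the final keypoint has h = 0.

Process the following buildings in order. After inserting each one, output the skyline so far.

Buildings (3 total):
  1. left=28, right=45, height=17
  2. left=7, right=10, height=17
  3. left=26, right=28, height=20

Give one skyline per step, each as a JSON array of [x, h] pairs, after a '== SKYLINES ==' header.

== SKYLINES ==
[[28,17],[45,0]]
[[7,17],[10,0],[28,17],[45,0]]
[[7,17],[10,0],[26,20],[28,17],[45,0]]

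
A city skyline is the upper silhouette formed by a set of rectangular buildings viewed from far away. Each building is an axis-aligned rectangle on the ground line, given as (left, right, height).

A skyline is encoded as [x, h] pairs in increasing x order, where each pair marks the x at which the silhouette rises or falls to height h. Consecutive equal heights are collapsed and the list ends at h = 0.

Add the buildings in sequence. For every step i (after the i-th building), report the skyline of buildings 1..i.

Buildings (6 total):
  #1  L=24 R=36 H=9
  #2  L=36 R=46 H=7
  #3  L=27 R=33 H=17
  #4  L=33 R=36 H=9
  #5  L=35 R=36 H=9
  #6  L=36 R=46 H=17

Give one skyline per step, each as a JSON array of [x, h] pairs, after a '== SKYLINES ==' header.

== SKYLINES ==
[[24,9],[36,0]]
[[24,9],[36,7],[46,0]]
[[24,9],[27,17],[33,9],[36,7],[46,0]]
[[24,9],[27,17],[33,9],[36,7],[46,0]]
[[24,9],[27,17],[33,9],[36,7],[46,0]]
[[24,9],[27,17],[33,9],[36,17],[46,0]]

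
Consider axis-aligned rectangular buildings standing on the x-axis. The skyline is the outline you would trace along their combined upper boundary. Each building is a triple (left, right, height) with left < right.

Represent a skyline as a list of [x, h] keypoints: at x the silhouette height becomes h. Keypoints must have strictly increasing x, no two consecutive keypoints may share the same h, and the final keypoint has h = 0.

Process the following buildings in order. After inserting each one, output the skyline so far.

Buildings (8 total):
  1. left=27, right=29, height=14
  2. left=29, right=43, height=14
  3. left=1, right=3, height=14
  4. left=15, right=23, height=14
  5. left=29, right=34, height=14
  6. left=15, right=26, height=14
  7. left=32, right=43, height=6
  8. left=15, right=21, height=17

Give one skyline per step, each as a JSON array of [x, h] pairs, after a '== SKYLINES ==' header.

== SKYLINES ==
[[27,14],[29,0]]
[[27,14],[43,0]]
[[1,14],[3,0],[27,14],[43,0]]
[[1,14],[3,0],[15,14],[23,0],[27,14],[43,0]]
[[1,14],[3,0],[15,14],[23,0],[27,14],[43,0]]
[[1,14],[3,0],[15,14],[26,0],[27,14],[43,0]]
[[1,14],[3,0],[15,14],[26,0],[27,14],[43,0]]
[[1,14],[3,0],[15,17],[21,14],[26,0],[27,14],[43,0]]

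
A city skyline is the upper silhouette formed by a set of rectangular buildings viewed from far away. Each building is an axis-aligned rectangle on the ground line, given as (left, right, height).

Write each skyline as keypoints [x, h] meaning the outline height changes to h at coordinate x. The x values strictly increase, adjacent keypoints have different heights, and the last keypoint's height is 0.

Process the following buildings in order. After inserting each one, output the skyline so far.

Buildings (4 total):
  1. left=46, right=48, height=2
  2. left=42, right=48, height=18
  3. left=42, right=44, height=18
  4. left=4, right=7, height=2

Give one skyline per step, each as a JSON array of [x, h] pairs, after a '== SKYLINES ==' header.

== SKYLINES ==
[[46,2],[48,0]]
[[42,18],[48,0]]
[[42,18],[48,0]]
[[4,2],[7,0],[42,18],[48,0]]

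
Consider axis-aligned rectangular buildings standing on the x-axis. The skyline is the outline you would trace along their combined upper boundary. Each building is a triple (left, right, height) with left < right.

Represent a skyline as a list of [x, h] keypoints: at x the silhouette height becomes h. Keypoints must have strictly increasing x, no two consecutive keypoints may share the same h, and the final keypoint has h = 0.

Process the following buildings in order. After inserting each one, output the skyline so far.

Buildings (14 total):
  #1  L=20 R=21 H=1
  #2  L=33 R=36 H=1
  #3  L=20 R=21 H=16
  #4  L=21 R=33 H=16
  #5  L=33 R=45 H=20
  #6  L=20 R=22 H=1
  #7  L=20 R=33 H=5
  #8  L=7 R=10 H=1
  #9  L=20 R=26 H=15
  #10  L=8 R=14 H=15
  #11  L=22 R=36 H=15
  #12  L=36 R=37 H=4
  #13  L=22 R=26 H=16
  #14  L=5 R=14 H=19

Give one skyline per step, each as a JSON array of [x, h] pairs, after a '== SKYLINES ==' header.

== SKYLINES ==
[[20,1],[21,0]]
[[20,1],[21,0],[33,1],[36,0]]
[[20,16],[21,0],[33,1],[36,0]]
[[20,16],[33,1],[36,0]]
[[20,16],[33,20],[45,0]]
[[20,16],[33,20],[45,0]]
[[20,16],[33,20],[45,0]]
[[7,1],[10,0],[20,16],[33,20],[45,0]]
[[7,1],[10,0],[20,16],[33,20],[45,0]]
[[7,1],[8,15],[14,0],[20,16],[33,20],[45,0]]
[[7,1],[8,15],[14,0],[20,16],[33,20],[45,0]]
[[7,1],[8,15],[14,0],[20,16],[33,20],[45,0]]
[[7,1],[8,15],[14,0],[20,16],[33,20],[45,0]]
[[5,19],[14,0],[20,16],[33,20],[45,0]]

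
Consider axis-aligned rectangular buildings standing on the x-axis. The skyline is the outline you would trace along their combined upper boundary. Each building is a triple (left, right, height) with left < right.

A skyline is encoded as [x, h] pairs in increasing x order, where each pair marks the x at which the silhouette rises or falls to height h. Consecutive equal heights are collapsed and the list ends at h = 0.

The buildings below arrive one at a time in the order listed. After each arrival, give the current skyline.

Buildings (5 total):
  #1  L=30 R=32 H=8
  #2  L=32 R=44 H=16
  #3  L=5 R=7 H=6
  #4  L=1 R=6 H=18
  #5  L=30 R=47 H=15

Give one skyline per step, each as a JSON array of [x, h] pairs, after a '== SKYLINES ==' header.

== SKYLINES ==
[[30,8],[32,0]]
[[30,8],[32,16],[44,0]]
[[5,6],[7,0],[30,8],[32,16],[44,0]]
[[1,18],[6,6],[7,0],[30,8],[32,16],[44,0]]
[[1,18],[6,6],[7,0],[30,15],[32,16],[44,15],[47,0]]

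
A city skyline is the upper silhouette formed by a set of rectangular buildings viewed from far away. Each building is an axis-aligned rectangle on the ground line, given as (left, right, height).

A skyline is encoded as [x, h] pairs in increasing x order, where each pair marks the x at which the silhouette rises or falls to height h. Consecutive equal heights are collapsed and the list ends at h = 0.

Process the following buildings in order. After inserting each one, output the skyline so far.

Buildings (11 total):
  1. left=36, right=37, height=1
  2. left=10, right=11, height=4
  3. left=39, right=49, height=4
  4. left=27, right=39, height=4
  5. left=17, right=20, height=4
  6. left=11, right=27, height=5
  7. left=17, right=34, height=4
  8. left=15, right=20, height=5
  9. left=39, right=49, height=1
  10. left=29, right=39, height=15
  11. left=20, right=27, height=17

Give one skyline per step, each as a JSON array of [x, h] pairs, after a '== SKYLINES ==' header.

== SKYLINES ==
[[36,1],[37,0]]
[[10,4],[11,0],[36,1],[37,0]]
[[10,4],[11,0],[36,1],[37,0],[39,4],[49,0]]
[[10,4],[11,0],[27,4],[49,0]]
[[10,4],[11,0],[17,4],[20,0],[27,4],[49,0]]
[[10,4],[11,5],[27,4],[49,0]]
[[10,4],[11,5],[27,4],[49,0]]
[[10,4],[11,5],[27,4],[49,0]]
[[10,4],[11,5],[27,4],[49,0]]
[[10,4],[11,5],[27,4],[29,15],[39,4],[49,0]]
[[10,4],[11,5],[20,17],[27,4],[29,15],[39,4],[49,0]]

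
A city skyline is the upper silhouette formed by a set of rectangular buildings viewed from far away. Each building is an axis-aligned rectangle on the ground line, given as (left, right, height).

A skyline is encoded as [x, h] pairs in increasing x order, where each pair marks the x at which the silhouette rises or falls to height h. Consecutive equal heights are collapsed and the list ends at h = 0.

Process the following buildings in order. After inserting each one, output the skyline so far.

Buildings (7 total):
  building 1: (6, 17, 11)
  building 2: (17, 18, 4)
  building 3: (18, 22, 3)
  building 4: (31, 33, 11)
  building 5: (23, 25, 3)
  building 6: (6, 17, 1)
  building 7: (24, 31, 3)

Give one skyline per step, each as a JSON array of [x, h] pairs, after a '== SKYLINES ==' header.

== SKYLINES ==
[[6,11],[17,0]]
[[6,11],[17,4],[18,0]]
[[6,11],[17,4],[18,3],[22,0]]
[[6,11],[17,4],[18,3],[22,0],[31,11],[33,0]]
[[6,11],[17,4],[18,3],[22,0],[23,3],[25,0],[31,11],[33,0]]
[[6,11],[17,4],[18,3],[22,0],[23,3],[25,0],[31,11],[33,0]]
[[6,11],[17,4],[18,3],[22,0],[23,3],[31,11],[33,0]]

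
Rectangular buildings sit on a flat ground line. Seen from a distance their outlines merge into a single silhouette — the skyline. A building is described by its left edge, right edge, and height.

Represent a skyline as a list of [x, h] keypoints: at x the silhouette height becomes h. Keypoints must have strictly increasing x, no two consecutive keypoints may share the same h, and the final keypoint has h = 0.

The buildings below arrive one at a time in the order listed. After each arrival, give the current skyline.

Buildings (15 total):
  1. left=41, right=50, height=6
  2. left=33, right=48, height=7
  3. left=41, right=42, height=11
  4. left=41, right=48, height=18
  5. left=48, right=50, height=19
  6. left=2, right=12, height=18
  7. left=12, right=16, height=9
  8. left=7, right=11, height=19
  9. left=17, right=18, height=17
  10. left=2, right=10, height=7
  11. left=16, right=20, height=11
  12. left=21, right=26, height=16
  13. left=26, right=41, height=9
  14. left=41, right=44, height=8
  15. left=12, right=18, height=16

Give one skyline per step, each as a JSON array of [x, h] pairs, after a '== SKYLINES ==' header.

== SKYLINES ==
[[41,6],[50,0]]
[[33,7],[48,6],[50,0]]
[[33,7],[41,11],[42,7],[48,6],[50,0]]
[[33,7],[41,18],[48,6],[50,0]]
[[33,7],[41,18],[48,19],[50,0]]
[[2,18],[12,0],[33,7],[41,18],[48,19],[50,0]]
[[2,18],[12,9],[16,0],[33,7],[41,18],[48,19],[50,0]]
[[2,18],[7,19],[11,18],[12,9],[16,0],[33,7],[41,18],[48,19],[50,0]]
[[2,18],[7,19],[11,18],[12,9],[16,0],[17,17],[18,0],[33,7],[41,18],[48,19],[50,0]]
[[2,18],[7,19],[11,18],[12,9],[16,0],[17,17],[18,0],[33,7],[41,18],[48,19],[50,0]]
[[2,18],[7,19],[11,18],[12,9],[16,11],[17,17],[18,11],[20,0],[33,7],[41,18],[48,19],[50,0]]
[[2,18],[7,19],[11,18],[12,9],[16,11],[17,17],[18,11],[20,0],[21,16],[26,0],[33,7],[41,18],[48,19],[50,0]]
[[2,18],[7,19],[11,18],[12,9],[16,11],[17,17],[18,11],[20,0],[21,16],[26,9],[41,18],[48,19],[50,0]]
[[2,18],[7,19],[11,18],[12,9],[16,11],[17,17],[18,11],[20,0],[21,16],[26,9],[41,18],[48,19],[50,0]]
[[2,18],[7,19],[11,18],[12,16],[17,17],[18,11],[20,0],[21,16],[26,9],[41,18],[48,19],[50,0]]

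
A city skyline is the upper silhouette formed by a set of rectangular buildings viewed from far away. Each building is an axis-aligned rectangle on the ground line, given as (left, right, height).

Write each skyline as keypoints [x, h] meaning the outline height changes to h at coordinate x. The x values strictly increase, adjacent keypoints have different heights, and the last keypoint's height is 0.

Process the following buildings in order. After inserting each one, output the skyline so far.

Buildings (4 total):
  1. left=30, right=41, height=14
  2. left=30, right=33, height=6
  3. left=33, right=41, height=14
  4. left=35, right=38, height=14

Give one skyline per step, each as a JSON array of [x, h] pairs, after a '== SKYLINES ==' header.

== SKYLINES ==
[[30,14],[41,0]]
[[30,14],[41,0]]
[[30,14],[41,0]]
[[30,14],[41,0]]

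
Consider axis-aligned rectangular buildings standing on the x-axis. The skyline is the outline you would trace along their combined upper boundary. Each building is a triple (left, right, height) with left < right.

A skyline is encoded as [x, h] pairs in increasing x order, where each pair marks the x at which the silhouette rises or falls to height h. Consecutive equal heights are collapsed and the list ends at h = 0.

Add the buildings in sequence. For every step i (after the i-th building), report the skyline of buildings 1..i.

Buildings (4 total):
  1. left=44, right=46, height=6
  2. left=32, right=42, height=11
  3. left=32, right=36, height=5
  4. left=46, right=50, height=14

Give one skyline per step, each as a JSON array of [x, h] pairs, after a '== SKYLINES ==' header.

== SKYLINES ==
[[44,6],[46,0]]
[[32,11],[42,0],[44,6],[46,0]]
[[32,11],[42,0],[44,6],[46,0]]
[[32,11],[42,0],[44,6],[46,14],[50,0]]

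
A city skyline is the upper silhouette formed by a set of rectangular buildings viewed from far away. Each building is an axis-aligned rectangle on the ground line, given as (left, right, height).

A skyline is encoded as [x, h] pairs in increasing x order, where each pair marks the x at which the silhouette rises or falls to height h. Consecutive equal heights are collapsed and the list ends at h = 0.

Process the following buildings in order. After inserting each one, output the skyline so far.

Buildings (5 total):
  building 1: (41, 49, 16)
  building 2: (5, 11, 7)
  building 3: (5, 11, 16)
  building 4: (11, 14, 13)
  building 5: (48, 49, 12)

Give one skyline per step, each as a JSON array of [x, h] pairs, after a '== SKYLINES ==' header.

== SKYLINES ==
[[41,16],[49,0]]
[[5,7],[11,0],[41,16],[49,0]]
[[5,16],[11,0],[41,16],[49,0]]
[[5,16],[11,13],[14,0],[41,16],[49,0]]
[[5,16],[11,13],[14,0],[41,16],[49,0]]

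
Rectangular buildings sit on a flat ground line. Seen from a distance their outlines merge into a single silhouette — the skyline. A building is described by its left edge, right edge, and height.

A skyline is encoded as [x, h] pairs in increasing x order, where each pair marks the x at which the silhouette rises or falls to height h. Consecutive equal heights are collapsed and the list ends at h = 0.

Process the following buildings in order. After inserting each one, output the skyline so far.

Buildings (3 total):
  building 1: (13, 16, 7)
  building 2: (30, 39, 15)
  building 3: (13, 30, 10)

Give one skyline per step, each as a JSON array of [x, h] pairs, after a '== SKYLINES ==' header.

== SKYLINES ==
[[13,7],[16,0]]
[[13,7],[16,0],[30,15],[39,0]]
[[13,10],[30,15],[39,0]]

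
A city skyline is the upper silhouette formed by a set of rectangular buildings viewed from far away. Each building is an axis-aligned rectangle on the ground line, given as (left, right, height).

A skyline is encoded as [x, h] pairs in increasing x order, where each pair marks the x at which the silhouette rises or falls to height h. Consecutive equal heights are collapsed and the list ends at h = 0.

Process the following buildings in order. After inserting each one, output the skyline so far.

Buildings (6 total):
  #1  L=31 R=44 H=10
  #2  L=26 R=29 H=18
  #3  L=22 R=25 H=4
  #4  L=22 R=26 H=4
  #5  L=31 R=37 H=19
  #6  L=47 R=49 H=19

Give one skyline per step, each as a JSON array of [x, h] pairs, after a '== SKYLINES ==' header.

== SKYLINES ==
[[31,10],[44,0]]
[[26,18],[29,0],[31,10],[44,0]]
[[22,4],[25,0],[26,18],[29,0],[31,10],[44,0]]
[[22,4],[26,18],[29,0],[31,10],[44,0]]
[[22,4],[26,18],[29,0],[31,19],[37,10],[44,0]]
[[22,4],[26,18],[29,0],[31,19],[37,10],[44,0],[47,19],[49,0]]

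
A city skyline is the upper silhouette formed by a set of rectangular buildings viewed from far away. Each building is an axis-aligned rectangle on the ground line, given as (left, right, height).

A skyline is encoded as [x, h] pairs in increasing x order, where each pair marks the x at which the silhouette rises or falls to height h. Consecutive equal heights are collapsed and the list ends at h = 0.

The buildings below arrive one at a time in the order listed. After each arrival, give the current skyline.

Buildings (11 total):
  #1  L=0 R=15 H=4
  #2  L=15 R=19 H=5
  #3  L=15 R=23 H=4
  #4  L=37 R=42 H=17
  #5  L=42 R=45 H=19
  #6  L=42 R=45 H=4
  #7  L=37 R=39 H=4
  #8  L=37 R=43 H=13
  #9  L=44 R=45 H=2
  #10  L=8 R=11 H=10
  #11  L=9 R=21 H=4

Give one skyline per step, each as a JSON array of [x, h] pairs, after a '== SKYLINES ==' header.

== SKYLINES ==
[[0,4],[15,0]]
[[0,4],[15,5],[19,0]]
[[0,4],[15,5],[19,4],[23,0]]
[[0,4],[15,5],[19,4],[23,0],[37,17],[42,0]]
[[0,4],[15,5],[19,4],[23,0],[37,17],[42,19],[45,0]]
[[0,4],[15,5],[19,4],[23,0],[37,17],[42,19],[45,0]]
[[0,4],[15,5],[19,4],[23,0],[37,17],[42,19],[45,0]]
[[0,4],[15,5],[19,4],[23,0],[37,17],[42,19],[45,0]]
[[0,4],[15,5],[19,4],[23,0],[37,17],[42,19],[45,0]]
[[0,4],[8,10],[11,4],[15,5],[19,4],[23,0],[37,17],[42,19],[45,0]]
[[0,4],[8,10],[11,4],[15,5],[19,4],[23,0],[37,17],[42,19],[45,0]]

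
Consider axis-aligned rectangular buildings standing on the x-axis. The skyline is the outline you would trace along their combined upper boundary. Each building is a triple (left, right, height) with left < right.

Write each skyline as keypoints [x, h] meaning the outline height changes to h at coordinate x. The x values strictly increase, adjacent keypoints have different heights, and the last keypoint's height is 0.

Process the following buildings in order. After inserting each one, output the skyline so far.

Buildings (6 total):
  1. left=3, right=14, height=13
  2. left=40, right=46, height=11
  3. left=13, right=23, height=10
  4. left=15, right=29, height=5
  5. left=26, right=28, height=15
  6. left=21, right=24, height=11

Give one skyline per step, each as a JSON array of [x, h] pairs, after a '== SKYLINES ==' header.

== SKYLINES ==
[[3,13],[14,0]]
[[3,13],[14,0],[40,11],[46,0]]
[[3,13],[14,10],[23,0],[40,11],[46,0]]
[[3,13],[14,10],[23,5],[29,0],[40,11],[46,0]]
[[3,13],[14,10],[23,5],[26,15],[28,5],[29,0],[40,11],[46,0]]
[[3,13],[14,10],[21,11],[24,5],[26,15],[28,5],[29,0],[40,11],[46,0]]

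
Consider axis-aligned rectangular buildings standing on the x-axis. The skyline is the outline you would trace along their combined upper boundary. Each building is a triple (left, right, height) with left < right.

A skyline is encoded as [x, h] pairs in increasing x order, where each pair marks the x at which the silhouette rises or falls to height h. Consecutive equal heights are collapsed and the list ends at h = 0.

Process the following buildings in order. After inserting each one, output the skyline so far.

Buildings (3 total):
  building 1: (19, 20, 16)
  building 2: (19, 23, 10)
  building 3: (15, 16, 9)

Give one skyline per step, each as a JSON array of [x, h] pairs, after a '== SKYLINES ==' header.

== SKYLINES ==
[[19,16],[20,0]]
[[19,16],[20,10],[23,0]]
[[15,9],[16,0],[19,16],[20,10],[23,0]]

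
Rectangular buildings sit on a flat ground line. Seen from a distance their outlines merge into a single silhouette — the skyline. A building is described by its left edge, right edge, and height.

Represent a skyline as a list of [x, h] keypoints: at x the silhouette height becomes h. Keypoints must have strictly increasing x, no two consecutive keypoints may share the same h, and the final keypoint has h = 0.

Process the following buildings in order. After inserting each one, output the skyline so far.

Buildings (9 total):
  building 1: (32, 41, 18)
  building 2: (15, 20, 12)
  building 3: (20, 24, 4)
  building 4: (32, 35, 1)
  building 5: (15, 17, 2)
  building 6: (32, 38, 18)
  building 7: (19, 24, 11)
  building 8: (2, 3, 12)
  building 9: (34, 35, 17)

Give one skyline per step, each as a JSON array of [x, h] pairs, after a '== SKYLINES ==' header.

== SKYLINES ==
[[32,18],[41,0]]
[[15,12],[20,0],[32,18],[41,0]]
[[15,12],[20,4],[24,0],[32,18],[41,0]]
[[15,12],[20,4],[24,0],[32,18],[41,0]]
[[15,12],[20,4],[24,0],[32,18],[41,0]]
[[15,12],[20,4],[24,0],[32,18],[41,0]]
[[15,12],[20,11],[24,0],[32,18],[41,0]]
[[2,12],[3,0],[15,12],[20,11],[24,0],[32,18],[41,0]]
[[2,12],[3,0],[15,12],[20,11],[24,0],[32,18],[41,0]]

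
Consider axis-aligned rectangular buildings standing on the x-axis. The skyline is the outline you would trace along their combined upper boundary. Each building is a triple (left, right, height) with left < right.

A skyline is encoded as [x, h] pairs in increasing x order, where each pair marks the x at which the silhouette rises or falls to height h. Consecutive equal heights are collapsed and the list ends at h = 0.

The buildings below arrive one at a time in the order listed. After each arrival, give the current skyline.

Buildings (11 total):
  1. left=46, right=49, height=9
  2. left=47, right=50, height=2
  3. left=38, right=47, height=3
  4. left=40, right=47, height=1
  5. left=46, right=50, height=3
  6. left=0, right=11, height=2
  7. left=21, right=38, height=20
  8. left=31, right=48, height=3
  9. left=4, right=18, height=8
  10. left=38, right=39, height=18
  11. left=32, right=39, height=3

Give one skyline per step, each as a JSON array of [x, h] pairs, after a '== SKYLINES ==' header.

== SKYLINES ==
[[46,9],[49,0]]
[[46,9],[49,2],[50,0]]
[[38,3],[46,9],[49,2],[50,0]]
[[38,3],[46,9],[49,2],[50,0]]
[[38,3],[46,9],[49,3],[50,0]]
[[0,2],[11,0],[38,3],[46,9],[49,3],[50,0]]
[[0,2],[11,0],[21,20],[38,3],[46,9],[49,3],[50,0]]
[[0,2],[11,0],[21,20],[38,3],[46,9],[49,3],[50,0]]
[[0,2],[4,8],[18,0],[21,20],[38,3],[46,9],[49,3],[50,0]]
[[0,2],[4,8],[18,0],[21,20],[38,18],[39,3],[46,9],[49,3],[50,0]]
[[0,2],[4,8],[18,0],[21,20],[38,18],[39,3],[46,9],[49,3],[50,0]]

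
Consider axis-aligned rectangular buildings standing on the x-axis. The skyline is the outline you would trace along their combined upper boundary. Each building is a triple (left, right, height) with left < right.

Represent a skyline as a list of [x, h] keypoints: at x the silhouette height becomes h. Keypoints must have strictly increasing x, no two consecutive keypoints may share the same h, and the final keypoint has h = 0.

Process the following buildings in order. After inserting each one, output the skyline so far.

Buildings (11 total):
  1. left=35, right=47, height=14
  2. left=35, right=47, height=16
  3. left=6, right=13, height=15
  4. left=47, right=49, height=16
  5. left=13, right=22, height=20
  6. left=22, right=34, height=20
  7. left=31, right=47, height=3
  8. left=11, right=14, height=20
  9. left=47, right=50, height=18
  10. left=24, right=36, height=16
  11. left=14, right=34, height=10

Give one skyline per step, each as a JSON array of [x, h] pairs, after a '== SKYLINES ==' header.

== SKYLINES ==
[[35,14],[47,0]]
[[35,16],[47,0]]
[[6,15],[13,0],[35,16],[47,0]]
[[6,15],[13,0],[35,16],[49,0]]
[[6,15],[13,20],[22,0],[35,16],[49,0]]
[[6,15],[13,20],[34,0],[35,16],[49,0]]
[[6,15],[13,20],[34,3],[35,16],[49,0]]
[[6,15],[11,20],[34,3],[35,16],[49,0]]
[[6,15],[11,20],[34,3],[35,16],[47,18],[50,0]]
[[6,15],[11,20],[34,16],[47,18],[50,0]]
[[6,15],[11,20],[34,16],[47,18],[50,0]]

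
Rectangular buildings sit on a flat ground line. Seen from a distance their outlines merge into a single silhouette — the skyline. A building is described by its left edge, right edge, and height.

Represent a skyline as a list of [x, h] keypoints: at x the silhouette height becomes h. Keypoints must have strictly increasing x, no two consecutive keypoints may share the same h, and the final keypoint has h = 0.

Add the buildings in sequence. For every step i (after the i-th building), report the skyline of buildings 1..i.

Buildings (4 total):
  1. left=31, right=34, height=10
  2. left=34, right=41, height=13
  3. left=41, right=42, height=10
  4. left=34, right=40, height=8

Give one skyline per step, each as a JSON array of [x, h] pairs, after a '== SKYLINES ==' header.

== SKYLINES ==
[[31,10],[34,0]]
[[31,10],[34,13],[41,0]]
[[31,10],[34,13],[41,10],[42,0]]
[[31,10],[34,13],[41,10],[42,0]]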